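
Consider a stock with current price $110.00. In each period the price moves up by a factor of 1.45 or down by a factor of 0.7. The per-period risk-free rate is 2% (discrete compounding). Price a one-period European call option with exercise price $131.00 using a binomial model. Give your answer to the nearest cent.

Risk-neutral probability p = (1 + 0.02 − 0.7)/(1.45 − 0.7) = 0.3200/0.7500 = 0.4267
Terminal stock prices: S_u = 159.5, S_d = 77
Terminal payoffs (S − K): max(28.5, 0) = 28.5, max(-54, 0) = 0
Node 0 (S = 110): V_0 = 1/1.02·[0.4267·28.5000 + 0.5733·0.0000] = 11.9216

$11.92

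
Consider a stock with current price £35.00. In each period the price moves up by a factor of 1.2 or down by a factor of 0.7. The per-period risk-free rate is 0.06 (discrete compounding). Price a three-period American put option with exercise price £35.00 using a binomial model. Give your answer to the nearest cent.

Risk-neutral probability p = (1 + 0.06 − 0.7)/(1.2 − 0.7) = 0.3600/0.5000 = 0.7200
Terminal stock prices: S_uuu = 60.48, S_uud = 35.28, S_udd = 20.58, S_ddd = 12
Terminal payoffs (K − S): max(-25.48, 0) = 0, max(-0.28, 0) = 0, max(14.42, 0) = 14.42, max(23, 0) = 23
Node uu (S = 50.4): continuation = 1/1.06·[0.7200·0.0000 + 0.2800·0.0000] = 0.0000; exercise value = 0.0000 ≤ continuation, so V_uu = 0.0000
Node ud (S = 29.4): continuation = 1/1.06·[0.7200·0.0000 + 0.2800·14.4200] = 3.8091; exercise value = 5.6000 > continuation, so V_ud = 5.6000 (exercise)
Node dd (S = 17.15): continuation = 1/1.06·[0.7200·14.4200 + 0.2800·22.9950] = 15.8689; exercise value = 17.8500 > continuation, so V_dd = 17.8500 (exercise)
Node u (S = 42): continuation = 1/1.06·[0.7200·0.0000 + 0.2800·5.6000] = 1.4792; exercise value = 0.0000 ≤ continuation, so V_u = 1.4792
Node d (S = 24.5): continuation = 1/1.06·[0.7200·5.6000 + 0.2800·17.8500] = 8.5189; exercise value = 10.5000 > continuation, so V_d = 10.5000 (exercise)
Node 0 (S = 35): continuation = 1/1.06·[0.7200·1.4792 + 0.2800·10.5000] = 3.7784; exercise value = 0.0000 ≤ continuation, so V_0 = 3.7784

£3.78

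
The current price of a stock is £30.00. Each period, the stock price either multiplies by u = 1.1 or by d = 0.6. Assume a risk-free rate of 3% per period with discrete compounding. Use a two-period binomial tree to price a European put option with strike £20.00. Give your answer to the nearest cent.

£0.22

Risk-neutral probability p = (1 + 0.03 − 0.6)/(1.1 − 0.6) = 0.4300/0.5000 = 0.8600
Terminal stock prices: S_uu = 36.3, S_ud = 19.8, S_dd = 10.8
Terminal payoffs (K − S): max(-16.3, 0) = 0, max(0.2, 0) = 0.2, max(9.2, 0) = 9.2
Node u (S = 33): V_u = 1/1.03·[0.8600·0.0000 + 0.1400·0.2000] = 0.0272
Node d (S = 18): V_d = 1/1.03·[0.8600·0.2000 + 0.1400·9.2000] = 1.4175
Node 0 (S = 30): V_0 = 1/1.03·[0.8600·0.0272 + 0.1400·1.4175] = 0.2154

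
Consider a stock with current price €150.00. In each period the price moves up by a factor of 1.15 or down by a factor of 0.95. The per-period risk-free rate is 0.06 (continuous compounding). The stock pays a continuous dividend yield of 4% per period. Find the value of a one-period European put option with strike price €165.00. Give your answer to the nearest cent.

€13.75

Per-period risk-free factor R = e^0.06 = 1.0618; dividend-adjusted growth = e^(0.06−0.04) = 1.0202.
Risk-neutral probability p = (1.0202 − 0.95)/(1.15 − 0.95) = 0.0702/0.2000 = 0.3510
Terminal stock prices: S_u = 172.5, S_d = 142.5
Terminal payoffs (K − S): max(-7.5, 0) = 0, max(22.5, 0) = 22.5
Node 0 (S = 150): V_0 = e^(−0.06)·[0.3510·0.0000 + 0.6490·22.5000] = 13.7520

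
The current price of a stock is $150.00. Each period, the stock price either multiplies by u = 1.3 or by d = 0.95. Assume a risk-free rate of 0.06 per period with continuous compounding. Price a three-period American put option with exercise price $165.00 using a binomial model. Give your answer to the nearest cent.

Risk-neutral probability p = (e^0.06 − 0.95)/(1.3 − 0.95) = 0.1118/0.3500 = 0.3195
Terminal stock prices: S_uuu = 329.6, S_uud = 240.8, S_udd = 176, S_ddd = 128.6
Terminal payoffs (K − S): max(-164.6, 0) = 0, max(-75.83, 0) = 0, max(-10.99, 0) = 0, max(36.39, 0) = 36.39
Node uu (S = 253.5): continuation = e^(−0.06)·[0.3195·0.0000 + 0.6805·0.0000] = 0.0000; exercise value = 0.0000 ≤ continuation, so V_uu = 0.0000
Node ud (S = 185.2): continuation = e^(−0.06)·[0.3195·0.0000 + 0.6805·0.0000] = 0.0000; exercise value = 0.0000 ≤ continuation, so V_ud = 0.0000
Node dd (S = 135.4): continuation = e^(−0.06)·[0.3195·0.0000 + 0.6805·36.3938] = 23.3226; exercise value = 29.6250 > continuation, so V_dd = 29.6250 (exercise)
Node u (S = 195): continuation = e^(−0.06)·[0.3195·0.0000 + 0.6805·0.0000] = 0.0000; exercise value = 0.0000 ≤ continuation, so V_u = 0.0000
Node d (S = 142.5): continuation = e^(−0.06)·[0.3195·0.0000 + 0.6805·29.6250] = 18.9849; exercise value = 22.5000 > continuation, so V_d = 22.5000 (exercise)
Node 0 (S = 150): continuation = e^(−0.06)·[0.3195·0.0000 + 0.6805·22.5000] = 14.4189; exercise value = 15.0000 > continuation, so V_0 = 15.0000 (exercise)

$15.00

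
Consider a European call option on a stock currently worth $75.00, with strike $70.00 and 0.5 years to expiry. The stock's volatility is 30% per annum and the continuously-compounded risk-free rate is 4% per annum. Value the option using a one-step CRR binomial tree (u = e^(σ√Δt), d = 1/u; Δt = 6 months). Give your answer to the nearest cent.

$11.01

CRR parameters: u = e^(σ√Δt) = e^(0.3·√0.5) = 1.2363, d = 1/u = 0.8089
Per-period rate: rΔt = 0.04·0.5 = 0.02, so R = e^0.02 = 1.0202
Risk-neutral probability p = (e^0.02 − 0.8089)/(1.2363 − 0.8089) = 0.2113/0.4275 = 0.4944
Terminal stock prices: S_u = 92.72, S_d = 60.66
Terminal payoffs (S − K): max(22.72, 0) = 22.72, max(-9.336, 0) = 0
Node 0 (S = 75): V_0 = e^(−0.02)·[0.4944·22.7233 + 0.5056·0.0000] = 11.0125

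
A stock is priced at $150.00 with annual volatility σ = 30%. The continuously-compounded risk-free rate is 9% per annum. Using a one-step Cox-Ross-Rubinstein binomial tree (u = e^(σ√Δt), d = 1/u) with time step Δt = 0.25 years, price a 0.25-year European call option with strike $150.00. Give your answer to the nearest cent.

$12.77

CRR parameters: u = e^(σ√Δt) = e^(0.3·√0.25) = 1.1618, d = 1/u = 0.8607
Per-period rate: rΔt = 0.09·0.25 = 0.0225, so R = e^0.0225 = 1.0228
Risk-neutral probability p = (e^0.0225 − 0.8607)/(1.1618 − 0.8607) = 0.1620/0.3011 = 0.5381
Terminal stock prices: S_u = 174.3, S_d = 129.1
Terminal payoffs (S − K): max(24.28, 0) = 24.28, max(-20.89, 0) = 0
Node 0 (S = 150): V_0 = e^(−0.0225)·[0.5381·24.2751 + 0.4619·0.0000] = 12.7727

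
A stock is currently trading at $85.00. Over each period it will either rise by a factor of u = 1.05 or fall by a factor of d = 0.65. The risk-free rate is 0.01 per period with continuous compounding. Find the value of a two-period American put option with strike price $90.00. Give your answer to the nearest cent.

Risk-neutral probability p = (e^0.01 − 0.65)/(1.05 − 0.65) = 0.3601/0.4000 = 0.9001
Terminal stock prices: S_uu = 93.71, S_ud = 58.01, S_dd = 35.91
Terminal payoffs (K − S): max(-3.713, 0) = 0, max(31.99, 0) = 31.99, max(54.09, 0) = 54.09
Node u (S = 89.25): continuation = e^(−0.01)·[0.9001·0.0000 + 0.0999·31.9875] = 3.1630; exercise value = 0.7500 ≤ continuation, so V_u = 3.1630
Node d (S = 55.25): continuation = e^(−0.01)·[0.9001·31.9875 + 0.0999·54.0875] = 33.8545; exercise value = 34.7500 > continuation, so V_d = 34.7500 (exercise)
Node 0 (S = 85): continuation = e^(−0.01)·[0.9001·3.1630 + 0.0999·34.7500] = 6.2548; exercise value = 5.0000 ≤ continuation, so V_0 = 6.2548

$6.25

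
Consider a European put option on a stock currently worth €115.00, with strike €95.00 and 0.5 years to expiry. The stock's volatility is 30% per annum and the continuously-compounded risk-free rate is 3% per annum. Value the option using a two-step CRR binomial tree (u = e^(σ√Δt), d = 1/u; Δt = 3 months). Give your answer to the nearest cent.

CRR parameters: u = e^(σ√Δt) = e^(0.3·√0.25) = 1.1618, d = 1/u = 0.8607
Per-period rate: rΔt = 0.03·0.25 = 0.0075, so R = e^0.0075 = 1.0075
Risk-neutral probability p = (e^0.0075 − 0.8607)/(1.1618 − 0.8607) = 0.1468/0.3011 = 0.4876
Terminal stock prices: S_uu = 155.2, S_ud = 115, S_dd = 85.19
Terminal payoffs (K − S): max(-60.23, 0) = 0, max(-20, 0) = 0, max(9.806, 0) = 9.806
Node u (S = 133.6): V_u = e^(−0.0075)·[0.4876·0.0000 + 0.5124·0.0000] = 0.0000
Node d (S = 98.98): V_d = e^(−0.0075)·[0.4876·0.0000 + 0.5124·9.8059] = 4.9873
Node 0 (S = 115): V_0 = e^(−0.0075)·[0.4876·0.0000 + 0.5124·4.9873] = 2.5365

€2.54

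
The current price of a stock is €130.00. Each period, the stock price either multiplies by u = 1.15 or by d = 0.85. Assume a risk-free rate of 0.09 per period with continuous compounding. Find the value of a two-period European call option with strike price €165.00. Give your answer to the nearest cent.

Risk-neutral probability p = (e^0.09 − 0.85)/(1.15 − 0.85) = 0.2442/0.3000 = 0.8139
Terminal stock prices: S_uu = 171.9, S_ud = 127.1, S_dd = 93.92
Terminal payoffs (S − K): max(6.925, 0) = 6.925, max(-37.92, 0) = 0, max(-71.08, 0) = 0
Node u (S = 149.5): V_u = e^(−0.09)·[0.8139·6.9250 + 0.1861·0.0000] = 5.1512
Node d (S = 110.5): V_d = e^(−0.09)·[0.8139·0.0000 + 0.1861·0.0000] = 0.0000
Node 0 (S = 130): V_0 = e^(−0.09)·[0.8139·5.1512 + 0.1861·0.0000] = 3.8318

€3.83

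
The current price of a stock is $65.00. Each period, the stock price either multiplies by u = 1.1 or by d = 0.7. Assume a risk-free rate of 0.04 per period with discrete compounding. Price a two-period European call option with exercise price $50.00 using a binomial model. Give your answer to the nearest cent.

Risk-neutral probability p = (1 + 0.04 − 0.7)/(1.1 − 0.7) = 0.3400/0.4000 = 0.8500
Terminal stock prices: S_uu = 78.65, S_ud = 50.05, S_dd = 31.85
Terminal payoffs (S − K): max(28.65, 0) = 28.65, max(0.05, 0) = 0.05, max(-18.15, 0) = 0
Node u (S = 71.5): V_u = 1/1.04·[0.8500·28.6500 + 0.1500·0.0500] = 23.4231
Node d (S = 45.5): V_d = 1/1.04·[0.8500·0.0500 + 0.1500·0.0000] = 0.0409
Node 0 (S = 65): V_0 = 1/1.04·[0.8500·23.4231 + 0.1500·0.0409] = 19.1498

$19.15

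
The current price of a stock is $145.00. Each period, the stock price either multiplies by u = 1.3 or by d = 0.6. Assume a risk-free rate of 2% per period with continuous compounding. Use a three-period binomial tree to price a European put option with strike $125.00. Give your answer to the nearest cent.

$21.12

Risk-neutral probability p = (e^0.02 − 0.6)/(1.3 − 0.6) = 0.4202/0.7000 = 0.6003
Terminal stock prices: S_uuu = 318.6, S_uud = 147, S_udd = 67.86, S_ddd = 31.32
Terminal payoffs (K − S): max(-193.6, 0) = 0, max(-22.03, 0) = 0, max(57.14, 0) = 57.14, max(93.68, 0) = 93.68
Node uu (S = 245.1): V_uu = e^(−0.02)·[0.6003·0.0000 + 0.3997·0.0000] = 0.0000
Node ud (S = 113.1): V_ud = e^(−0.02)·[0.6003·0.0000 + 0.3997·57.1400] = 22.3873
Node dd (S = 52.2): V_dd = e^(−0.02)·[0.6003·57.1400 + 0.3997·93.6800] = 70.3248
Node u (S = 188.5): V_u = e^(−0.02)·[0.6003·0.0000 + 0.3997·22.3873] = 8.7713
Node d (S = 87): V_d = e^(−0.02)·[0.6003·22.3873 + 0.3997·70.3248] = 40.7258
Node 0 (S = 145): V_0 = e^(−0.02)·[0.6003·8.7713 + 0.3997·40.7258] = 21.1173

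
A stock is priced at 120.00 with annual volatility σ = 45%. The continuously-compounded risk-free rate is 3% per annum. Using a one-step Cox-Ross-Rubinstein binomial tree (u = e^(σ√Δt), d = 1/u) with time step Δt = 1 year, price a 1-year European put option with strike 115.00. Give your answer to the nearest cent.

CRR parameters: u = e^(σ√Δt) = e^(0.45·√1) = 1.5683, d = 1/u = 0.6376
Per-period rate: rΔt = 0.03·1 = 0.03, so R = e^0.03 = 1.0305
Risk-neutral probability p = (e^0.03 − 0.6376)/(1.5683 − 0.6376) = 0.3928/0.9307 = 0.4221
Terminal stock prices: S_u = 188.2, S_d = 76.52
Terminal payoffs (K − S): max(-73.2, 0) = 0, max(38.48, 0) = 38.48
Node 0 (S = 120): V_0 = e^(−0.03)·[0.4221·0.0000 + 0.5779·38.4846] = 21.5836

21.58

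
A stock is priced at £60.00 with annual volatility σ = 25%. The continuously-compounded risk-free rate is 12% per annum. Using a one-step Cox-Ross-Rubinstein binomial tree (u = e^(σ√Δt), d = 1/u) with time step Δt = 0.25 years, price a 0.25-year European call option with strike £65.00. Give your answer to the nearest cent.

CRR parameters: u = e^(σ√Δt) = e^(0.25·√0.25) = 1.1331, d = 1/u = 0.8825
Per-period rate: rΔt = 0.12·0.25 = 0.03, so R = e^0.03 = 1.0305
Risk-neutral probability p = (e^0.03 − 0.8825)/(1.1331 − 0.8825) = 0.1480/0.2507 = 0.5903
Terminal stock prices: S_u = 67.99, S_d = 52.95
Terminal payoffs (S − K): max(2.989, 0) = 2.989, max(-12.05, 0) = 0
Node 0 (S = 60): V_0 = e^(−0.03)·[0.5903·2.9889 + 0.4097·0.0000] = 1.7122

£1.71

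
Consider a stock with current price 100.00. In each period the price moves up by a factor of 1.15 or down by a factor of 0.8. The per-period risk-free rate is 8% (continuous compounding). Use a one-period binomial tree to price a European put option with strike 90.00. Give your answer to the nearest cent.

Risk-neutral probability p = (e^0.08 − 0.8)/(1.15 − 0.8) = 0.2833/0.3500 = 0.8094
Terminal stock prices: S_u = 115, S_d = 80
Terminal payoffs (K − S): max(-25, 0) = 0, max(10, 0) = 10
Node 0 (S = 100): V_0 = e^(−0.08)·[0.8094·0.0000 + 0.1906·10.0000] = 1.7595

1.76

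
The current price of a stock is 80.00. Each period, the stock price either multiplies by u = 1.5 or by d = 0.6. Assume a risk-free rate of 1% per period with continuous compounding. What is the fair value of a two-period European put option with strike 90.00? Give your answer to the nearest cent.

26.53

Risk-neutral probability p = (e^0.01 − 0.6)/(1.5 − 0.6) = 0.4101/0.9000 = 0.4556
Terminal stock prices: S_uu = 180, S_ud = 72, S_dd = 28.8
Terminal payoffs (K − S): max(-90, 0) = 0, max(18, 0) = 18, max(61.2, 0) = 61.2
Node u (S = 120): V_u = e^(−0.01)·[0.4556·0.0000 + 0.5444·18.0000] = 9.7015
Node d (S = 48): V_d = e^(−0.01)·[0.4556·18.0000 + 0.5444·61.2000] = 41.1045
Node 0 (S = 80): V_0 = e^(−0.01)·[0.4556·9.7015 + 0.5444·41.1045] = 26.5303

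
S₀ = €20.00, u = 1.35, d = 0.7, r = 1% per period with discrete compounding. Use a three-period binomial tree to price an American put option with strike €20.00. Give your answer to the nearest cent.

€4.45

Risk-neutral probability p = (1 + 0.01 − 0.7)/(1.35 − 0.7) = 0.3100/0.6500 = 0.4769
Terminal stock prices: S_uuu = 49.21, S_uud = 25.52, S_udd = 13.23, S_ddd = 6.86
Terminal payoffs (K − S): max(-29.21, 0) = 0, max(-5.515, 0) = 0, max(6.77, 0) = 6.77, max(13.14, 0) = 13.14
Node uu (S = 36.45): continuation = 1/1.01·[0.4769·0.0000 + 0.5231·0.0000] = 0.0000; exercise value = 0.0000 ≤ continuation, so V_uu = 0.0000
Node ud (S = 18.9): continuation = 1/1.01·[0.4769·0.0000 + 0.5231·6.7700] = 3.5062; exercise value = 1.1000 ≤ continuation, so V_ud = 3.5062
Node dd (S = 9.8): continuation = 1/1.01·[0.4769·6.7700 + 0.5231·13.1400] = 10.0020; exercise value = 10.2000 > continuation, so V_dd = 10.2000 (exercise)
Node u (S = 27): continuation = 1/1.01·[0.4769·0.0000 + 0.5231·3.5062] = 1.8158; exercise value = 0.0000 ≤ continuation, so V_u = 1.8158
Node d (S = 14): continuation = 1/1.01·[0.4769·3.5062 + 0.5231·10.2000] = 6.9382; exercise value = 6.0000 ≤ continuation, so V_d = 6.9382
Node 0 (S = 20): continuation = 1/1.01·[0.4769·1.8158 + 0.5231·6.9382] = 4.4507; exercise value = 0.0000 ≤ continuation, so V_0 = 4.4507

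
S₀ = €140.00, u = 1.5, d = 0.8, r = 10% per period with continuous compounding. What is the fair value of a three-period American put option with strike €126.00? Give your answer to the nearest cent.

Risk-neutral probability p = (e^0.1 − 0.8)/(1.5 − 0.8) = 0.3052/0.7000 = 0.4360
Terminal stock prices: S_uuu = 472.5, S_uud = 252, S_udd = 134.4, S_ddd = 71.68
Terminal payoffs (K − S): max(-346.5, 0) = 0, max(-126, 0) = 0, max(-8.4, 0) = 0, max(54.32, 0) = 54.32
Node uu (S = 315): continuation = e^(−0.1)·[0.4360·0.0000 + 0.5640·0.0000] = 0.0000; exercise value = 0.0000 ≤ continuation, so V_uu = 0.0000
Node ud (S = 168): continuation = e^(−0.1)·[0.4360·0.0000 + 0.5640·0.0000] = 0.0000; exercise value = 0.0000 ≤ continuation, so V_ud = 0.0000
Node dd (S = 89.6): continuation = e^(−0.1)·[0.4360·0.0000 + 0.5640·54.3200] = 27.7231; exercise value = 36.4000 > continuation, so V_dd = 36.4000 (exercise)
Node u (S = 210): continuation = e^(−0.1)·[0.4360·0.0000 + 0.5640·0.0000] = 0.0000; exercise value = 0.0000 ≤ continuation, so V_u = 0.0000
Node d (S = 112): continuation = e^(−0.1)·[0.4360·0.0000 + 0.5640·36.4000] = 18.5773; exercise value = 14.0000 ≤ continuation, so V_d = 18.5773
Node 0 (S = 140): continuation = e^(−0.1)·[0.4360·0.0000 + 0.5640·18.5773] = 9.4812; exercise value = 0.0000 ≤ continuation, so V_0 = 9.4812

€9.48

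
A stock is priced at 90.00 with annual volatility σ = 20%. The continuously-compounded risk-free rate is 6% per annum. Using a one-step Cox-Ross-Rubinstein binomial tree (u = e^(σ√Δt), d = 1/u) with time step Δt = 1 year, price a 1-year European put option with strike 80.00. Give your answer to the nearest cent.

CRR parameters: u = e^(σ√Δt) = e^(0.2·√1) = 1.2214, d = 1/u = 0.8187
Per-period rate: rΔt = 0.06·1 = 0.06, so R = e^0.06 = 1.0618
Risk-neutral probability p = (e^0.06 − 0.8187)/(1.2214 − 0.8187) = 0.2431/0.4027 = 0.6037
Terminal stock prices: S_u = 109.9, S_d = 73.69
Terminal payoffs (K − S): max(-29.93, 0) = 0, max(6.314, 0) = 6.314
Node 0 (S = 90): V_0 = e^(−0.06)·[0.6037·0.0000 + 0.3963·6.3142] = 2.3564

2.36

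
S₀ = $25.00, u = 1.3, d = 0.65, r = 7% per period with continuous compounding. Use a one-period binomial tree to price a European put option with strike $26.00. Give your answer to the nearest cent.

$3.18

Risk-neutral probability p = (e^0.07 − 0.65)/(1.3 − 0.65) = 0.4225/0.6500 = 0.6500
Terminal stock prices: S_u = 32.5, S_d = 16.25
Terminal payoffs (K − S): max(-6.5, 0) = 0, max(9.75, 0) = 9.75
Node 0 (S = 25): V_0 = e^(−0.07)·[0.6500·0.0000 + 0.3500·9.7500] = 3.1817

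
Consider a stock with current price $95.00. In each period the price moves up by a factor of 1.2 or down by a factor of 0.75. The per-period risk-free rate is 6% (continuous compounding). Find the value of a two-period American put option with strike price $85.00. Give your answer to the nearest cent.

$3.98

Risk-neutral probability p = (e^0.06 − 0.75)/(1.2 − 0.75) = 0.3118/0.4500 = 0.6930
Terminal stock prices: S_uu = 136.8, S_ud = 85.5, S_dd = 53.44
Terminal payoffs (K − S): max(-51.8, 0) = 0, max(-0.5, 0) = 0, max(31.56, 0) = 31.56
Node u (S = 114): continuation = e^(−0.06)·[0.6930·0.0000 + 0.3070·0.0000] = 0.0000; exercise value = 0.0000 ≤ continuation, so V_u = 0.0000
Node d (S = 71.25): continuation = e^(−0.06)·[0.6930·0.0000 + 0.3070·31.5625] = 9.1263; exercise value = 13.7500 > continuation, so V_d = 13.7500 (exercise)
Node 0 (S = 95): continuation = e^(−0.06)·[0.6930·0.0000 + 0.3070·13.7500] = 3.9758; exercise value = 0.0000 ≤ continuation, so V_0 = 3.9758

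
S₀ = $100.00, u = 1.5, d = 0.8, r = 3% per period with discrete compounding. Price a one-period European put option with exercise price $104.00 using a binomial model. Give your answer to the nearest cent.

$15.64

Risk-neutral probability p = (1 + 0.03 − 0.8)/(1.5 − 0.8) = 0.2300/0.7000 = 0.3286
Terminal stock prices: S_u = 150, S_d = 80
Terminal payoffs (K − S): max(-46, 0) = 0, max(24, 0) = 24
Node 0 (S = 100): V_0 = 1/1.03·[0.3286·0.0000 + 0.6714·24.0000] = 15.6449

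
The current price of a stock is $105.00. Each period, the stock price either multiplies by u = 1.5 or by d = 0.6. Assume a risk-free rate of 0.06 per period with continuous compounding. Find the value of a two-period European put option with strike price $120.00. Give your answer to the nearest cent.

Risk-neutral probability p = (e^0.06 − 0.6)/(1.5 − 0.6) = 0.4618/0.9000 = 0.5132
Terminal stock prices: S_uu = 236.2, S_ud = 94.5, S_dd = 37.8
Terminal payoffs (K − S): max(-116.2, 0) = 0, max(25.5, 0) = 25.5, max(82.2, 0) = 82.2
Node u (S = 157.5): V_u = e^(−0.06)·[0.5132·0.0000 + 0.4868·25.5000] = 11.6917
Node d (S = 63): V_d = e^(−0.06)·[0.5132·25.5000 + 0.4868·82.2000] = 50.0117
Node 0 (S = 105): V_0 = e^(−0.06)·[0.5132·11.6917 + 0.4868·50.0117] = 28.5804

$28.58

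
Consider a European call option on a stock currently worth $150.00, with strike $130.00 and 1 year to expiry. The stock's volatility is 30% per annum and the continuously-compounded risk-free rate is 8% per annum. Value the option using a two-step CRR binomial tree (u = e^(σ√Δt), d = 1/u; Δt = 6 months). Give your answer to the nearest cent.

CRR parameters: u = e^(σ√Δt) = e^(0.3·√0.5) = 1.2363, d = 1/u = 0.8089
Per-period rate: rΔt = 0.08·0.5 = 0.04, so R = e^0.04 = 1.0408
Risk-neutral probability p = (e^0.04 − 0.8089)/(1.2363 − 0.8089) = 0.2320/0.4275 = 0.5426
Terminal stock prices: S_uu = 229.3, S_ud = 150, S_dd = 98.14
Terminal payoffs (S − K): max(99.27, 0) = 99.27, max(20, 0) = 20, max(-31.86, 0) = 0
Node u (S = 185.4): V_u = e^(−0.04)·[0.5426·99.2698 + 0.4574·20.0000] = 60.5440
Node d (S = 121.3): V_d = e^(−0.04)·[0.5426·20.0000 + 0.4574·0.0000] = 10.4272
Node 0 (S = 150): V_0 = e^(−0.04)·[0.5426·60.5440 + 0.4574·10.4272] = 36.1474

$36.15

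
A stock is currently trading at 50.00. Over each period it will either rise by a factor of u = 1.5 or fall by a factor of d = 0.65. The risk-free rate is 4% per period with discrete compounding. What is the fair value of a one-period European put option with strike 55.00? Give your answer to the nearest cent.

Risk-neutral probability p = (1 + 0.04 − 0.65)/(1.5 − 0.65) = 0.3900/0.8500 = 0.4588
Terminal stock prices: S_u = 75, S_d = 32.5
Terminal payoffs (K − S): max(-20, 0) = 0, max(22.5, 0) = 22.5
Node 0 (S = 50): V_0 = 1/1.04·[0.4588·0.0000 + 0.5412·22.5000] = 11.7081

11.71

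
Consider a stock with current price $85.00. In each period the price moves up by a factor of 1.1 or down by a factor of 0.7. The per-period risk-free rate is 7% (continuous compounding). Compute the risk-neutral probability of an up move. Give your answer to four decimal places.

p = 0.9313

Risk-neutral probability p = (e^0.07 − 0.7)/(1.1 − 0.7) = 0.3725/0.4000 = 0.9313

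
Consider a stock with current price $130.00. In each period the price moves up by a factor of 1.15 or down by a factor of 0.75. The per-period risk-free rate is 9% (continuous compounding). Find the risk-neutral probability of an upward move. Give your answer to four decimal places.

p = 0.8604

Risk-neutral probability p = (e^0.09 − 0.75)/(1.15 − 0.75) = 0.3442/0.4000 = 0.8604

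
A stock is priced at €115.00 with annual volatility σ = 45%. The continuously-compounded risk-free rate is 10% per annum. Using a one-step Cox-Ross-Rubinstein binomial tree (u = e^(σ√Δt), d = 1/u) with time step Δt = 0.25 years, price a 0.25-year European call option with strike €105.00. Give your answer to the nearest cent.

€19.02

CRR parameters: u = e^(σ√Δt) = e^(0.45·√0.25) = 1.2523, d = 1/u = 0.7985
Per-period rate: rΔt = 0.1·0.25 = 0.025, so R = e^0.025 = 1.0253
Risk-neutral probability p = (e^0.025 − 0.7985)/(1.2523 − 0.7985) = 0.2268/0.4538 = 0.4998
Terminal stock prices: S_u = 144, S_d = 91.83
Terminal payoffs (S − K): max(39.02, 0) = 39.02, max(-13.17, 0) = 0
Node 0 (S = 115): V_0 = e^(−0.025)·[0.4998·39.0171 + 0.5002·0.0000] = 19.0181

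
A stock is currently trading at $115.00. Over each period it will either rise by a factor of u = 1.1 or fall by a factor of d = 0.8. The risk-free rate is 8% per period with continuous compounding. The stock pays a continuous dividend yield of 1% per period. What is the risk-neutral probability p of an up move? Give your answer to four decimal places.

p = 0.9084

Per-period risk-free factor R = e^0.08 = 1.0833; dividend-adjusted growth = e^(0.08−0.01) = 1.0725.
Risk-neutral probability p = (1.0725 − 0.8)/(1.1 − 0.8) = 0.2725/0.3000 = 0.9084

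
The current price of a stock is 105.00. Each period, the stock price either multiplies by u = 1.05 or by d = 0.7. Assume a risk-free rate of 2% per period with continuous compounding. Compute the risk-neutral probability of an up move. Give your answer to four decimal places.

Risk-neutral probability p = (e^0.02 − 0.7)/(1.05 − 0.7) = 0.3202/0.3500 = 0.9149

p = 0.9149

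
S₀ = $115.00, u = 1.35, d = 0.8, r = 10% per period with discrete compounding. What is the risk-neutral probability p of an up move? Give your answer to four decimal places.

Risk-neutral probability p = (1 + 0.1 − 0.8)/(1.35 − 0.8) = 0.3000/0.5500 = 0.5455

p = 0.5455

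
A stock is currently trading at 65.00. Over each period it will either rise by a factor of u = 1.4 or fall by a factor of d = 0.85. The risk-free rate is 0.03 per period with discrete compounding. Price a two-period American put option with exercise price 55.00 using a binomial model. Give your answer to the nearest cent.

Risk-neutral probability p = (1 + 0.03 − 0.85)/(1.4 − 0.85) = 0.1800/0.5500 = 0.3273
Terminal stock prices: S_uu = 127.4, S_ud = 77.35, S_dd = 46.96
Terminal payoffs (K − S): max(-72.4, 0) = 0, max(-22.35, 0) = 0, max(8.038, 0) = 8.038
Node u (S = 91): continuation = 1/1.03·[0.3273·0.0000 + 0.6727·0.0000] = 0.0000; exercise value = 0.0000 ≤ continuation, so V_u = 0.0000
Node d (S = 55.25): continuation = 1/1.03·[0.3273·0.0000 + 0.6727·8.0375] = 5.2496; exercise value = 0.0000 ≤ continuation, so V_d = 5.2496
Node 0 (S = 65): continuation = 1/1.03·[0.3273·0.0000 + 0.6727·5.2496] = 3.4287; exercise value = 0.0000 ≤ continuation, so V_0 = 3.4287

3.43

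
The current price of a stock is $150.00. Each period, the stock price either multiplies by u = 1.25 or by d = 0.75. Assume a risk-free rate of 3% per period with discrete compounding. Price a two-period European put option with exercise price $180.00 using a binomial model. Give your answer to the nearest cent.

$35.74

Risk-neutral probability p = (1 + 0.03 − 0.75)/(1.25 − 0.75) = 0.2800/0.5000 = 0.5600
Terminal stock prices: S_uu = 234.4, S_ud = 140.6, S_dd = 84.38
Terminal payoffs (K − S): max(-54.38, 0) = 0, max(39.38, 0) = 39.38, max(95.62, 0) = 95.62
Node u (S = 187.5): V_u = 1/1.03·[0.5600·0.0000 + 0.4400·39.3750] = 16.8204
Node d (S = 112.5): V_d = 1/1.03·[0.5600·39.3750 + 0.4400·95.6250] = 62.2573
Node 0 (S = 150): V_0 = 1/1.03·[0.5600·16.8204 + 0.4400·62.2573] = 35.7404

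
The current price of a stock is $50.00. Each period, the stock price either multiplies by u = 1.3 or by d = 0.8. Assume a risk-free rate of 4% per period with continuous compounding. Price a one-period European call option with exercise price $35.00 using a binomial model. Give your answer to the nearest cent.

$16.37

Risk-neutral probability p = (e^0.04 − 0.8)/(1.3 − 0.8) = 0.2408/0.5000 = 0.4816
Terminal stock prices: S_u = 65, S_d = 40
Terminal payoffs (S − K): max(30, 0) = 30, max(5, 0) = 5
Node 0 (S = 50): V_0 = e^(−0.04)·[0.4816·30.0000 + 0.5184·5.0000] = 16.3724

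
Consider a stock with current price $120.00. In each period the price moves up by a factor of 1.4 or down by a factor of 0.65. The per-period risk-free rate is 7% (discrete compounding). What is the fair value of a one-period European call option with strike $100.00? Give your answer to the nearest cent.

Risk-neutral probability p = (1 + 0.07 − 0.65)/(1.4 − 0.65) = 0.4200/0.7500 = 0.5600
Terminal stock prices: S_u = 168, S_d = 78
Terminal payoffs (S − K): max(68, 0) = 68, max(-22, 0) = 0
Node 0 (S = 120): V_0 = 1/1.07·[0.5600·68.0000 + 0.4400·0.0000] = 35.5888

$35.59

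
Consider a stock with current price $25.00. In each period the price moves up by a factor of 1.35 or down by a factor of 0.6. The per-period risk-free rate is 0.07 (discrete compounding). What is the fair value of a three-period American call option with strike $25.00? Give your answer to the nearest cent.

$8.17

Risk-neutral probability p = (1 + 0.07 − 0.6)/(1.35 − 0.6) = 0.4700/0.7500 = 0.6267
Terminal stock prices: S_uuu = 61.51, S_uud = 27.34, S_udd = 12.15, S_ddd = 5.4
Terminal payoffs (S − K): max(36.51, 0) = 36.51, max(2.338, 0) = 2.338, max(-12.85, 0) = 0, max(-19.6, 0) = 0
Node uu (S = 45.56): continuation = 1/1.07·[0.6267·36.5094 + 0.3733·2.3375] = 22.1980; exercise value = 20.5625 ≤ continuation, so V_uu = 22.1980
Node ud (S = 20.25): continuation = 1/1.07·[0.6267·2.3375 + 0.3733·0.0000] = 1.3690; exercise value = 0.0000 ≤ continuation, so V_ud = 1.3690
Node dd (S = 9): continuation = 1/1.07·[0.6267·0.0000 + 0.3733·0.0000] = 0.0000; exercise value = 0.0000 ≤ continuation, so V_dd = 0.0000
Node u (S = 33.75): continuation = 1/1.07·[0.6267·22.1980 + 0.3733·1.3690] = 13.4784; exercise value = 8.7500 ≤ continuation, so V_u = 13.4784
Node d (S = 15): continuation = 1/1.07·[0.6267·1.3690 + 0.3733·0.0000] = 0.8018; exercise value = 0.0000 ≤ continuation, so V_d = 0.8018
Node 0 (S = 25): continuation = 1/1.07·[0.6267·13.4784 + 0.3733·0.8018] = 8.1736; exercise value = 0.0000 ≤ continuation, so V_0 = 8.1736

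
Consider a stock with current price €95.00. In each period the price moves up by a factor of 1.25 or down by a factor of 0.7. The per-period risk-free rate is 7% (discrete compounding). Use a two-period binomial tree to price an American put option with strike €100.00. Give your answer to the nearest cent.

Risk-neutral probability p = (1 + 0.07 − 0.7)/(1.25 − 0.7) = 0.3700/0.5500 = 0.6727
Terminal stock prices: S_uu = 148.4, S_ud = 83.12, S_dd = 46.55
Terminal payoffs (K − S): max(-48.44, 0) = 0, max(16.88, 0) = 16.88, max(53.45, 0) = 53.45
Node u (S = 118.8): continuation = 1/1.07·[0.6727·0.0000 + 0.3273·16.8750] = 5.1614; exercise value = 0.0000 ≤ continuation, so V_u = 5.1614
Node d (S = 66.5): continuation = 1/1.07·[0.6727·16.8750 + 0.3273·53.4500] = 26.9579; exercise value = 33.5000 > continuation, so V_d = 33.5000 (exercise)
Node 0 (S = 95): continuation = 1/1.07·[0.6727·5.1614 + 0.3273·33.5000] = 13.4915; exercise value = 5.0000 ≤ continuation, so V_0 = 13.4915

€13.49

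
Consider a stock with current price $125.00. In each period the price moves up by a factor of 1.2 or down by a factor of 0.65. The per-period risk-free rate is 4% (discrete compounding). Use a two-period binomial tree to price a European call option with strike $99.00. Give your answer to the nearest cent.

Risk-neutral probability p = (1 + 0.04 − 0.65)/(1.2 − 0.65) = 0.3900/0.5500 = 0.7091
Terminal stock prices: S_uu = 180, S_ud = 97.5, S_dd = 52.81
Terminal payoffs (S − K): max(81, 0) = 81, max(-1.5, 0) = 0, max(-46.19, 0) = 0
Node u (S = 150): V_u = 1/1.04·[0.7091·81.0000 + 0.2909·0.0000] = 55.2273
Node d (S = 81.25): V_d = 1/1.04·[0.7091·0.0000 + 0.2909·0.0000] = 0.0000
Node 0 (S = 125): V_0 = 1/1.04·[0.7091·55.2273 + 0.2909·0.0000] = 37.6550

$37.65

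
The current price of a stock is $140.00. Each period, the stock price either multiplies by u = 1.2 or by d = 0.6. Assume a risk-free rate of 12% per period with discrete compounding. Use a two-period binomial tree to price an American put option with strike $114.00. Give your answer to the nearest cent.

Risk-neutral probability p = (1 + 0.12 − 0.6)/(1.2 − 0.6) = 0.5200/0.6000 = 0.8667
Terminal stock prices: S_uu = 201.6, S_ud = 100.8, S_dd = 50.4
Terminal payoffs (K − S): max(-87.6, 0) = 0, max(13.2, 0) = 13.2, max(63.6, 0) = 63.6
Node u (S = 168): continuation = 1/1.12·[0.8667·0.0000 + 0.1333·13.2000] = 1.5714; exercise value = 0.0000 ≤ continuation, so V_u = 1.5714
Node d (S = 84): continuation = 1/1.12·[0.8667·13.2000 + 0.1333·63.6000] = 17.7857; exercise value = 30.0000 > continuation, so V_d = 30.0000 (exercise)
Node 0 (S = 140): continuation = 1/1.12·[0.8667·1.5714 + 0.1333·30.0000] = 4.7874; exercise value = 0.0000 ≤ continuation, so V_0 = 4.7874

$4.79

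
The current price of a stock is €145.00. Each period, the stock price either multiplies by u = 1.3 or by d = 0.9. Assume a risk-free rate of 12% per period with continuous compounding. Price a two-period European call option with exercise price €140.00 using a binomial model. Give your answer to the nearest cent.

Risk-neutral probability p = (e^0.12 − 0.9)/(1.3 − 0.9) = 0.2275/0.4000 = 0.5687
Terminal stock prices: S_uu = 245.1, S_ud = 169.7, S_dd = 117.5
Terminal payoffs (S − K): max(105.1, 0) = 105.1, max(29.65, 0) = 29.65, max(-22.55, 0) = 0
Node u (S = 188.5): V_u = e^(−0.12)·[0.5687·105.0500 + 0.4313·29.6500] = 64.3311
Node d (S = 130.5): V_d = e^(−0.12)·[0.5687·29.6500 + 0.4313·0.0000] = 14.9563
Node 0 (S = 145): V_0 = e^(−0.12)·[0.5687·64.3311 + 0.4313·14.9563] = 38.1712

€38.17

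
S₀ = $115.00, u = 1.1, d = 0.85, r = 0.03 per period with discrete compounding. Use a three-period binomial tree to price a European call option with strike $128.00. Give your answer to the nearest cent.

$8.56

Risk-neutral probability p = (1 + 0.03 − 0.85)/(1.1 − 0.85) = 0.1800/0.2500 = 0.7200
Terminal stock prices: S_uuu = 153.1, S_uud = 118.3, S_udd = 91.4, S_ddd = 70.62
Terminal payoffs (S − K): max(25.07, 0) = 25.07, max(-9.722, 0) = 0, max(-36.6, 0) = 0, max(-57.38, 0) = 0
Node uu (S = 139.2): V_uu = 1/1.03·[0.7200·25.0650 + 0.2800·0.0000] = 17.5212
Node ud (S = 107.5): V_ud = 1/1.03·[0.7200·0.0000 + 0.2800·0.0000] = 0.0000
Node dd (S = 83.09): V_dd = 1/1.03·[0.7200·0.0000 + 0.2800·0.0000] = 0.0000
Node u (S = 126.5): V_u = 1/1.03·[0.7200·17.5212 + 0.2800·0.0000] = 12.2478
Node d (S = 97.75): V_d = 1/1.03·[0.7200·0.0000 + 0.2800·0.0000] = 0.0000
Node 0 (S = 115): V_0 = 1/1.03·[0.7200·12.2478 + 0.2800·0.0000] = 8.5616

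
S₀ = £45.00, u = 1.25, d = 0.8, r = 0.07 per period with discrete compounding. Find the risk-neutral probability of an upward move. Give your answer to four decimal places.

Risk-neutral probability p = (1 + 0.07 − 0.8)/(1.25 − 0.8) = 0.2700/0.4500 = 0.6000

p = 0.6000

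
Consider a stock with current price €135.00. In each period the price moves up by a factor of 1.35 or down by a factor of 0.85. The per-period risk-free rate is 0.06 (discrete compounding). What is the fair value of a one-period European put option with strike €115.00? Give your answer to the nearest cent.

€0.14

Risk-neutral probability p = (1 + 0.06 − 0.85)/(1.35 − 0.85) = 0.2100/0.5000 = 0.4200
Terminal stock prices: S_u = 182.2, S_d = 114.8
Terminal payoffs (K − S): max(-67.25, 0) = 0, max(0.25, 0) = 0.25
Node 0 (S = 135): V_0 = 1/1.06·[0.4200·0.0000 + 0.5800·0.2500] = 0.1368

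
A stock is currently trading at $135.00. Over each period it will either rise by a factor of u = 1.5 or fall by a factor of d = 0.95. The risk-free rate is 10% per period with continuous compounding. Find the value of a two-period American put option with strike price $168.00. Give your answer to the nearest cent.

Risk-neutral probability p = (e^0.1 − 0.95)/(1.5 − 0.95) = 0.1552/0.5500 = 0.2821
Terminal stock prices: S_uu = 303.8, S_ud = 192.4, S_dd = 121.8
Terminal payoffs (K − S): max(-135.8, 0) = 0, max(-24.38, 0) = 0, max(46.16, 0) = 46.16
Node u (S = 202.5): continuation = e^(−0.1)·[0.2821·0.0000 + 0.7179·0.0000] = 0.0000; exercise value = 0.0000 ≤ continuation, so V_u = 0.0000
Node d (S = 128.2): continuation = e^(−0.1)·[0.2821·0.0000 + 0.7179·46.1625] = 29.9852; exercise value = 39.7500 > continuation, so V_d = 39.7500 (exercise)
Node 0 (S = 135): continuation = e^(−0.1)·[0.2821·0.0000 + 0.7179·39.7500] = 25.8199; exercise value = 33.0000 > continuation, so V_0 = 33.0000 (exercise)

$33.00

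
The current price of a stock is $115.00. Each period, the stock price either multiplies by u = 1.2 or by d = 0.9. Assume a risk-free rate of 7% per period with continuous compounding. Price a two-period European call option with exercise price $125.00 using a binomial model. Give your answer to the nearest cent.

$11.67

Risk-neutral probability p = (e^0.07 − 0.9)/(1.2 − 0.9) = 0.1725/0.3000 = 0.5750
Terminal stock prices: S_uu = 165.6, S_ud = 124.2, S_dd = 93.15
Terminal payoffs (S − K): max(40.6, 0) = 40.6, max(-0.8, 0) = 0, max(-31.85, 0) = 0
Node u (S = 138): V_u = e^(−0.07)·[0.5750·40.6000 + 0.4250·0.0000] = 21.7678
Node d (S = 103.5): V_d = e^(−0.07)·[0.5750·0.0000 + 0.4250·0.0000] = 0.0000
Node 0 (S = 115): V_0 = e^(−0.07)·[0.5750·21.7678 + 0.4250·0.0000] = 11.6708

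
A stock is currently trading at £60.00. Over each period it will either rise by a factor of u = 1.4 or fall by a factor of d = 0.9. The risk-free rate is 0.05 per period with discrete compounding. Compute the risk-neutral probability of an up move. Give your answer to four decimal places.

p = 0.3000

Risk-neutral probability p = (1 + 0.05 − 0.9)/(1.4 − 0.9) = 0.1500/0.5000 = 0.3000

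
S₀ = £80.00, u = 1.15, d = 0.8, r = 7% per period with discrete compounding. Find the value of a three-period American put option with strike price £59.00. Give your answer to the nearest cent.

£0.36

Risk-neutral probability p = (1 + 0.07 − 0.8)/(1.15 − 0.8) = 0.2700/0.3500 = 0.7714
Terminal stock prices: S_uuu = 121.7, S_uud = 84.64, S_udd = 58.88, S_ddd = 40.96
Terminal payoffs (K − S): max(-62.67, 0) = 0, max(-25.64, 0) = 0, max(0.12, 0) = 0.12, max(18.04, 0) = 18.04
Node uu (S = 105.8): continuation = 1/1.07·[0.7714·0.0000 + 0.2286·0.0000] = 0.0000; exercise value = 0.0000 ≤ continuation, so V_uu = 0.0000
Node ud (S = 73.6): continuation = 1/1.07·[0.7714·0.0000 + 0.2286·0.1200] = 0.0256; exercise value = 0.0000 ≤ continuation, so V_ud = 0.0256
Node dd (S = 51.2): continuation = 1/1.07·[0.7714·0.1200 + 0.2286·18.0400] = 3.9402; exercise value = 7.8000 > continuation, so V_dd = 7.8000 (exercise)
Node u (S = 92): continuation = 1/1.07·[0.7714·0.0000 + 0.2286·0.0256] = 0.0055; exercise value = 0.0000 ≤ continuation, so V_u = 0.0055
Node d (S = 64): continuation = 1/1.07·[0.7714·0.0256 + 0.2286·7.8000] = 1.6847; exercise value = 0.0000 ≤ continuation, so V_d = 1.6847
Node 0 (S = 80): continuation = 1/1.07·[0.7714·0.0055 + 0.2286·1.6847] = 0.3638; exercise value = 0.0000 ≤ continuation, so V_0 = 0.3638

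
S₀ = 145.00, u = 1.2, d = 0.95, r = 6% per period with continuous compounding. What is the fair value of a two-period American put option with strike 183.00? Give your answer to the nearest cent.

Risk-neutral probability p = (e^0.06 − 0.95)/(1.2 − 0.95) = 0.1118/0.2500 = 0.4473
Terminal stock prices: S_uu = 208.8, S_ud = 165.3, S_dd = 130.9
Terminal payoffs (K − S): max(-25.8, 0) = 0, max(17.7, 0) = 17.7, max(52.14, 0) = 52.14
Node u (S = 174): continuation = e^(−0.06)·[0.4473·0.0000 + 0.5527·17.7000] = 9.2123; exercise value = 9.0000 ≤ continuation, so V_u = 9.2123
Node d (S = 137.8): continuation = e^(−0.06)·[0.4473·17.7000 + 0.5527·52.1375] = 34.5929; exercise value = 45.2500 > continuation, so V_d = 45.2500 (exercise)
Node 0 (S = 145): continuation = e^(−0.06)·[0.4473·9.2123 + 0.5527·45.2500] = 27.4324; exercise value = 38.0000 > continuation, so V_0 = 38.0000 (exercise)

38.00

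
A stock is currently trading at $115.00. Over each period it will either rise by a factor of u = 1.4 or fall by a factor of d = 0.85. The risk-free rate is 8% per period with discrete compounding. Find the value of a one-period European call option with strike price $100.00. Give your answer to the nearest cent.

Risk-neutral probability p = (1 + 0.08 − 0.85)/(1.4 − 0.85) = 0.2300/0.5500 = 0.4182
Terminal stock prices: S_u = 161, S_d = 97.75
Terminal payoffs (S − K): max(61, 0) = 61, max(-2.25, 0) = 0
Node 0 (S = 115): V_0 = 1/1.08·[0.4182·61.0000 + 0.5818·0.0000] = 23.6195

$23.62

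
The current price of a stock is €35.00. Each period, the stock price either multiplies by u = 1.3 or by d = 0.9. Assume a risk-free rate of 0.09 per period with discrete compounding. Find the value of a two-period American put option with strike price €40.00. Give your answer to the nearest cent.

€5.00

Risk-neutral probability p = (1 + 0.09 − 0.9)/(1.3 − 0.9) = 0.1900/0.4000 = 0.4750
Terminal stock prices: S_uu = 59.15, S_ud = 40.95, S_dd = 28.35
Terminal payoffs (K − S): max(-19.15, 0) = 0, max(-0.95, 0) = 0, max(11.65, 0) = 11.65
Node u (S = 45.5): continuation = 1/1.09·[0.4750·0.0000 + 0.5250·0.0000] = 0.0000; exercise value = 0.0000 ≤ continuation, so V_u = 0.0000
Node d (S = 31.5): continuation = 1/1.09·[0.4750·0.0000 + 0.5250·11.6500] = 5.6112; exercise value = 8.5000 > continuation, so V_d = 8.5000 (exercise)
Node 0 (S = 35): continuation = 1/1.09·[0.4750·0.0000 + 0.5250·8.5000] = 4.0940; exercise value = 5.0000 > continuation, so V_0 = 5.0000 (exercise)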